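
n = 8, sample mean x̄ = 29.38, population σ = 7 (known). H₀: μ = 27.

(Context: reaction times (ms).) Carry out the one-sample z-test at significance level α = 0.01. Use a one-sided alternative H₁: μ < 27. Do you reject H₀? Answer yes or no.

reject H₀: no

SE = σ/√n = 7/√8 = 2.4749
z = (x̄−μ₀)/SE = (29.38−27)/2.4749 = 0.9617
p-value (one-sided, H₁ less) = 0.83189
At α=0.01: p ≥ α → fail to reject H₀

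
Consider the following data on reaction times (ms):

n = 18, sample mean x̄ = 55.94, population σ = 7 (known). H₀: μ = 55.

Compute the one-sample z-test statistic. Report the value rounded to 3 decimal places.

SE = σ/√n = 7/√18 = 1.6499
z = (x̄−μ₀)/SE = (55.94−55)/1.6499 = 0.5697

test statistic = 0.570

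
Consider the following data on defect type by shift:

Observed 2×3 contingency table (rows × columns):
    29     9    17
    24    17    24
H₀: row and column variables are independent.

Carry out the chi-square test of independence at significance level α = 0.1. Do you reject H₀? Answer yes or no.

Row totals [55, 65], col totals [53, 26, 41], n=120
χ² = (29−24.29)²/24.29 + (9−11.92)²/11.92 + (17−18.79)²/18.79 + (24−28.71)²/28.71 + (17−14.08)²/14.08 + (24−22.21)²/22.21 = 3.3181
df = 2
p-value (upper-tail) = 0.19032
At α=0.1: p ≥ α → fail to reject H₀

reject H₀: no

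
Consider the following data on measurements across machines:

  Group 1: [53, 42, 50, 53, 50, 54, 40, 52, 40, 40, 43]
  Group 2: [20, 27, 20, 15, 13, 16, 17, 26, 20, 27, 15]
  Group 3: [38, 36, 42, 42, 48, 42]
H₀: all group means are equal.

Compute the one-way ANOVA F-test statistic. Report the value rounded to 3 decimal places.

test statistic = 79.644

Group means [47.00, 19.64, 41.33], grand mean 35.036
SSB = Σnᵢ(x̄ᵢ−x̄)² = 4421.085; SSW = ΣΣ(x−x̄ᵢ)² = 693.879
MSB = 4421.085/2 = 2210.5427; MSW = 693.879/25 = 27.7552
F = MSB/MSW = 79.6444
df = (2, 25)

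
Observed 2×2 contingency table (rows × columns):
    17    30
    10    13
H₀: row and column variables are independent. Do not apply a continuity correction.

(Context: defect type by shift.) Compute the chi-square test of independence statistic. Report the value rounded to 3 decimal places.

test statistic = 0.348

Row totals [47, 23], col totals [27, 43], n=70
χ² = (17−18.13)²/18.13 + (30−28.87)²/28.87 + (10−8.87)²/8.87 + (13−14.13)²/14.13 = 0.3481
df = 1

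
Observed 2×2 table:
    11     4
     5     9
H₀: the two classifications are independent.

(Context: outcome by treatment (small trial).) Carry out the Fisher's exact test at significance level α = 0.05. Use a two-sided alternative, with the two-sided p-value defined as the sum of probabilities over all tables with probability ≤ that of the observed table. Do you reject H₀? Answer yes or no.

reject H₀: no

Margins: r₁=15, r₂=14, c₁=16, c₂=13, n=29
p_obs = C(15,11)·C(14,5)/C(29,16); sum pmf over tables with pmf ≤ p_obs
p-value (two-sided) = 0.06560
At α=0.05: p ≥ α → fail to reject H₀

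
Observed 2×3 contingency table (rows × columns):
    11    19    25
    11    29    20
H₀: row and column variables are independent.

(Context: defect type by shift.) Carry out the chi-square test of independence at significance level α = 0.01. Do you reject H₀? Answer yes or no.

reject H₀: no

Row totals [55, 60], col totals [22, 48, 45], n=115
χ² = (11−10.52)²/10.52 + (19−22.96)²/22.96 + (25−21.52)²/21.52 + (11−11.48)²/11.48 + (29−25.04)²/25.04 + (20−23.48)²/23.48 = 2.4261
df = 2
p-value (upper-tail) = 0.29729
At α=0.01: p ≥ α → fail to reject H₀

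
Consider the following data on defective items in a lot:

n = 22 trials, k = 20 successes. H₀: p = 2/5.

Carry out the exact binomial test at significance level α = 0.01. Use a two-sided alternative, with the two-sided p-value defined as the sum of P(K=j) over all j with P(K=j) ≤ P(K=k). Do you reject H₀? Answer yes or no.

reject H₀: yes

Exact binomial: n=22, k=20, p₀=2/5=0.4000
P(X=j) = C(n,j)·p₀^j·(1−p₀)^(n−j); p = Σ P(X=j) over j with P(X=j) ≤ P(X=20)
p-value (two-sided) = 0.00000
At α=0.01: p < α → reject H₀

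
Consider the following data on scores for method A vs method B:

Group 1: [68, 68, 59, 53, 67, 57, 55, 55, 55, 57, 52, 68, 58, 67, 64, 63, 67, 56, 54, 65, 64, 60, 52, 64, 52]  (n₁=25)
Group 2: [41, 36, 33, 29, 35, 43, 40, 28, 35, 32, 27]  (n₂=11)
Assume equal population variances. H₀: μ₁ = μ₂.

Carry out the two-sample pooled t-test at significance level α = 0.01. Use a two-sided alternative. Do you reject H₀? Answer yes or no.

x̄₁=60.000, s₁=5.817, n₁=25
x̄₂=34.455, s₂=5.336, n₂=11
s_p² = [24·5.817² + 10·5.336²]/34 = 32.2567
SE = √(s_p²·(1/25+1/11)) = 2.0549
t = (60.000−34.455)/2.0549 = 12.4314
df = 34
p-value (two-sided) = 0.00000
At α=0.01: p < α → reject H₀

reject H₀: yes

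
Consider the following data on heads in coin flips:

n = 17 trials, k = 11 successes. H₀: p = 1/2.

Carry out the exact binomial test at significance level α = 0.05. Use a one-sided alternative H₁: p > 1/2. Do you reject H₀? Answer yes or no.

Exact binomial: n=17, k=11, p₀=1/2=0.5000
P(X≥11) from Σ C(n,i)·p₀^i·(1−p₀)^(n−i)
p-value (one-sided, H₁ greater) = 0.16615
At α=0.05: p ≥ α → fail to reject H₀

reject H₀: no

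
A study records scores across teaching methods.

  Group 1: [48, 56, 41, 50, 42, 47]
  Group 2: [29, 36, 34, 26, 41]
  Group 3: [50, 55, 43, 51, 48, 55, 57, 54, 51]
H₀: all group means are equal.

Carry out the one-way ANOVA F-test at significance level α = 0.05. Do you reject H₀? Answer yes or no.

Group means [47.33, 33.20, 51.56], grand mean 45.700
SSB = Σnᵢ(x̄ᵢ−x̄)² = 1105.844; SSW = ΣΣ(x−x̄ᵢ)² = 438.356
MSB = 1105.844/2 = 552.9222; MSW = 438.356/17 = 25.7856
F = MSB/MSW = 21.4430
df = (2, 17)
p-value (upper-tail) = 0.00002
At α=0.05: p < α → reject H₀

reject H₀: yes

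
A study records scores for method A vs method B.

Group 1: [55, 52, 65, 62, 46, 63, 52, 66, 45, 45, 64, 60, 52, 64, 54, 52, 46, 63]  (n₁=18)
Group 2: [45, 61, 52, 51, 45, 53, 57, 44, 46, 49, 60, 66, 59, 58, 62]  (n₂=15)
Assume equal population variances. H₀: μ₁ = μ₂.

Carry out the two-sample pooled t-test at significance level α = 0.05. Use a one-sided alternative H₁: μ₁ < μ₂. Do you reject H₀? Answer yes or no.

x̄₁=55.889, s₁=7.553, n₁=18
x̄₂=53.867, s₂=7.110, n₂=15
s_p² = [17·7.553² + 14·7.110²]/31 = 54.1133
SE = √(s_p²·(1/18+1/15)) = 2.5717
t = (55.889−53.867)/2.5717 = 0.7863
df = 31
p-value (one-sided, H₁ less) = 0.78118
At α=0.05: p ≥ α → fail to reject H₀

reject H₀: no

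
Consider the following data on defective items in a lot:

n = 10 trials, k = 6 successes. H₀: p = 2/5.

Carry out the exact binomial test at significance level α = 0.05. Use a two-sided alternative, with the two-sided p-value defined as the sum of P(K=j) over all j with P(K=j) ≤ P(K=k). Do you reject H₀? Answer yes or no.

reject H₀: no

Exact binomial: n=10, k=6, p₀=2/5=0.4000
P(X=j) = C(n,j)·p₀^j·(1−p₀)^(n−j); p = Σ P(X=j) over j with P(X=j) ≤ P(X=6)
p-value (two-sided) = 0.21260
At α=0.05: p ≥ α → fail to reject H₀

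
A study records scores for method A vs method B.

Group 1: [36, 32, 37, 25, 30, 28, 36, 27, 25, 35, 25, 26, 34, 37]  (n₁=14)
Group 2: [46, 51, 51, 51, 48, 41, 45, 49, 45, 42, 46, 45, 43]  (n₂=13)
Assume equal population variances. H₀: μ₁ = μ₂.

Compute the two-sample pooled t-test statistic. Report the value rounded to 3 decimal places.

test statistic = -9.501

x̄₁=30.929, s₁=4.859, n₁=14
x̄₂=46.385, s₂=3.404, n₂=13
s_p² = [13·4.859² + 12·3.404²]/25 = 17.8402
SE = √(s_p²·(1/14+1/13)) = 1.6268
t = (30.929−46.385)/1.6268 = -9.5006
df = 25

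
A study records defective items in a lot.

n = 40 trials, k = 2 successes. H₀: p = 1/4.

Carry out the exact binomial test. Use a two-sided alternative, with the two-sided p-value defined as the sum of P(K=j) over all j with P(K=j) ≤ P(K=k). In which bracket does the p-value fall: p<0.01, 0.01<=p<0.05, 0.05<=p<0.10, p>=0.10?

p-value bracket: p<0.01

Exact binomial: n=40, k=2, p₀=1/4=0.2500
P(X=j) = C(n,j)·p₀^j·(1−p₀)^(n−j); p = Σ P(X=j) over j with P(X=j) ≤ P(X=2)
p-value (two-sided) = 0.00159
→ bracket: p<0.01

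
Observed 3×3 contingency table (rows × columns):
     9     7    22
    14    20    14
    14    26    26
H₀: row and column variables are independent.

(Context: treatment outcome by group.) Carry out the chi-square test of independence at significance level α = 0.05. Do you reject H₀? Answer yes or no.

Row totals [38, 48, 66], col totals [37, 53, 62], n=152
χ² = (9−9.25)²/9.25 + (7−13.25)²/13.25 + (22−15.50)²/15.50 + (14−11.68)²/11.68 + (20−16.74)²/16.74 + (14−19.58)²/19.58 + (14−16.07)²/16.07 + (26−23.01)²/23.01 + (26−26.92)²/26.92 = 9.0504
df = 4
p-value (upper-tail) = 0.05985
At α=0.05: p ≥ α → fail to reject H₀

reject H₀: no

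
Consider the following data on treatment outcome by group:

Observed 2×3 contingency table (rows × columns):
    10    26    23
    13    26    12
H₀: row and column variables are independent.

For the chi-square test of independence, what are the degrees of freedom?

df = (r−1)(c−1) = (2−1)·(3−1) = 2

degrees of freedom = 2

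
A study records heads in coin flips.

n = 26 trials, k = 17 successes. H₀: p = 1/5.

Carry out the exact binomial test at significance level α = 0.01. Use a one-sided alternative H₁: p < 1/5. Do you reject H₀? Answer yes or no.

reject H₀: no

Exact binomial: n=26, k=17, p₀=1/5=0.2000
P(X≤17) from Σ C(n,i)·p₀^i·(1−p₀)^(n−i)
p-value (one-sided, H₁ less) = 1.00000
At α=0.01: p ≥ α → fail to reject H₀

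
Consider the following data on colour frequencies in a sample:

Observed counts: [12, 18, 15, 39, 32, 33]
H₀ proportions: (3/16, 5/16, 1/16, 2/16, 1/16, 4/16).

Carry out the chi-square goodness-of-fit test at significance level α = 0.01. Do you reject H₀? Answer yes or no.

n = 149; E_i = n·p_i = [27.94, 46.56, 9.31, 18.62, 9.31, 37.25]
χ² = (12−27.94)²/27.94 + (18−46.56)²/46.56 + (15−9.31)²/9.31 + (39−18.62)²/18.62 + (32−9.31)²/9.31 + (33−37.25)²/37.25 = 108.1329
df = 5
p-value (upper-tail) = 0.00000
At α=0.01: p < α → reject H₀

reject H₀: yes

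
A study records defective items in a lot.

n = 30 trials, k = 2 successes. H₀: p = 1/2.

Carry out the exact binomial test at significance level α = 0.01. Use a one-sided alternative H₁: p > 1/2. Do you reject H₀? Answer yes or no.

Exact binomial: n=30, k=2, p₀=1/2=0.5000
P(X≥2) from Σ C(n,i)·p₀^i·(1−p₀)^(n−i)
p-value (one-sided, H₁ greater) = 1.00000
At α=0.01: p ≥ α → fail to reject H₀

reject H₀: no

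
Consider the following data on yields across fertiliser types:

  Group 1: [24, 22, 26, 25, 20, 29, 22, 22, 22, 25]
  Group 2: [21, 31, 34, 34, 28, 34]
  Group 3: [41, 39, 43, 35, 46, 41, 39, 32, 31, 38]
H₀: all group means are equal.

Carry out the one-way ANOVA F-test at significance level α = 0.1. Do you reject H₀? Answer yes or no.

Group means [23.70, 30.33, 38.50], grand mean 30.923
SSB = Σnᵢ(x̄ᵢ−x̄)² = 1097.913; SSW = ΣΣ(x−x̄ᵢ)² = 395.933
MSB = 1097.913/2 = 548.9564; MSW = 395.933/23 = 17.2145
F = MSB/MSW = 31.8892
df = (2, 23)
p-value (upper-tail) = 0.00000
At α=0.1: p < α → reject H₀

reject H₀: yes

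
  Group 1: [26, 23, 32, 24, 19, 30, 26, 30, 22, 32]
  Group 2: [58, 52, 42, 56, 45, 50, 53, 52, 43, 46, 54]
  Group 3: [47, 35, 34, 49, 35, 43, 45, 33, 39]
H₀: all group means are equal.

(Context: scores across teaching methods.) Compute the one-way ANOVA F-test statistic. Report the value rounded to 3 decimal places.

test statistic = 51.882

Group means [26.40, 50.09, 40.00], grand mean 39.167
SSB = Σnᵢ(x̄ᵢ−x̄)² = 2948.858; SSW = ΣΣ(x−x̄ᵢ)² = 767.309
MSB = 2948.858/2 = 1474.4288; MSW = 767.309/27 = 28.4189
F = MSB/MSW = 51.8821
df = (2, 27)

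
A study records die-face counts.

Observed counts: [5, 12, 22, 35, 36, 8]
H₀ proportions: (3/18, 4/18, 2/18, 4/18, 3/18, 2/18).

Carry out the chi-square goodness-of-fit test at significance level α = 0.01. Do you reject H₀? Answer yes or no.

reject H₀: yes

n = 118; E_i = n·p_i = [19.67, 26.22, 13.11, 26.22, 19.67, 13.11]
χ² = (5−19.67)²/19.67 + (12−26.22)²/26.22 + (22−13.11)²/13.11 + (35−26.22)²/26.22 + (36−19.67)²/19.67 + (8−13.11)²/13.11 = 43.1737
df = 5
p-value (upper-tail) = 0.00000
At α=0.01: p < α → reject H₀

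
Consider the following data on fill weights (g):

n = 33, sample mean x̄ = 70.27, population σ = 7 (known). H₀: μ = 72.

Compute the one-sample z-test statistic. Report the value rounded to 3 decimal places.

test statistic = -1.420

SE = σ/√n = 7/√33 = 1.2185
z = (x̄−μ₀)/SE = (70.27−72)/1.2185 = -1.4197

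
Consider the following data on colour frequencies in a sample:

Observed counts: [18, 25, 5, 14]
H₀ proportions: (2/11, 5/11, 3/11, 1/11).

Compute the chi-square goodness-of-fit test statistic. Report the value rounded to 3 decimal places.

n = 62; E_i = n·p_i = [11.27, 28.18, 16.91, 5.64]
χ² = (18−11.27)²/11.27 + (25−28.18)²/28.18 + (5−16.91)²/16.91 + (14−5.64)²/5.64 = 25.1720
df = 3

test statistic = 25.172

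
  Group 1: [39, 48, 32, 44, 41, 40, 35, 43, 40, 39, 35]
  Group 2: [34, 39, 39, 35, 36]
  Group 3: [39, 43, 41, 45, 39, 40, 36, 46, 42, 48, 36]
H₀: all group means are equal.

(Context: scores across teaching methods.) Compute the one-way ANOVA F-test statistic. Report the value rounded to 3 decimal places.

Group means [39.64, 36.60, 41.36], grand mean 39.778
SSB = Σnᵢ(x̄ᵢ−x̄)² = 78.376; SSW = ΣΣ(x−x̄ᵢ)² = 378.291
MSB = 78.376/2 = 39.1879; MSW = 378.291/24 = 15.7621
F = MSB/MSW = 2.4862
df = (2, 24)

test statistic = 2.486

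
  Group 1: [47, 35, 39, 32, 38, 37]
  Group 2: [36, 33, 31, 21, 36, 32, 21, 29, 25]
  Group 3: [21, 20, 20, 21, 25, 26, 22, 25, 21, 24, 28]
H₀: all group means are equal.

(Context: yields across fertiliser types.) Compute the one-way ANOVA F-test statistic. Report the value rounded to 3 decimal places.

Group means [38.00, 29.33, 23.00], grand mean 28.654
SSB = Σnᵢ(x̄ᵢ−x̄)² = 879.885; SSW = ΣΣ(x−x̄ᵢ)² = 472.000
MSB = 879.885/2 = 439.9423; MSW = 472.000/23 = 20.5217
F = MSB/MSW = 21.4379
df = (2, 23)

test statistic = 21.438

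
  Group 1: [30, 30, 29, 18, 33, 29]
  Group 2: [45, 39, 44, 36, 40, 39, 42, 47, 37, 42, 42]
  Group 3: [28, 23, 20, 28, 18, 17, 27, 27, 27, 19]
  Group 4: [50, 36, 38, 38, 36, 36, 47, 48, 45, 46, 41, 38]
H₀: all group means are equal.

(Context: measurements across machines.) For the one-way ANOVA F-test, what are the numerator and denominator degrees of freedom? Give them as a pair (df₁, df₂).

k = 4 groups, N = 39 total
df = (k−1, N−k) = (4−1, 39−4) = (3, 35)

degrees of freedom = [3, 35]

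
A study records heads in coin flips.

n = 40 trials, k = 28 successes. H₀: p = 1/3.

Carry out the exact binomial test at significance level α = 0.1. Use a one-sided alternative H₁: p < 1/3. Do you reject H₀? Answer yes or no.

Exact binomial: n=40, k=28, p₀=1/3=0.3333
P(X≤28) from Σ C(n,i)·p₀^i·(1−p₀)^(n−i)
p-value (one-sided, H₁ less) = 1.00000
At α=0.1: p ≥ α → fail to reject H₀

reject H₀: no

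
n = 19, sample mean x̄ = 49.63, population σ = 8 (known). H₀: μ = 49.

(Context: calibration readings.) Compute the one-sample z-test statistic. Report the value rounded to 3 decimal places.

SE = σ/√n = 8/√19 = 1.8353
z = (x̄−μ₀)/SE = (49.63−49)/1.8353 = 0.3433

test statistic = 0.343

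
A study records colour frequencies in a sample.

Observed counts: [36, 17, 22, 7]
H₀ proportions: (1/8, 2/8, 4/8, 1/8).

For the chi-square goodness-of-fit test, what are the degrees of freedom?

df = k − 1 = 4 − 1 = 3

degrees of freedom = 3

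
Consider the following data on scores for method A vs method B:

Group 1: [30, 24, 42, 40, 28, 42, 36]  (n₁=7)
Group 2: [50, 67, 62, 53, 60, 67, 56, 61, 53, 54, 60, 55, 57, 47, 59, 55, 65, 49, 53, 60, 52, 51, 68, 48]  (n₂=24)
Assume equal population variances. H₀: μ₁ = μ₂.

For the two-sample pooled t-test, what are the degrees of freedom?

df = n₁ + n₂ − 2 = 7 + 24 − 2 = 29

degrees of freedom = 29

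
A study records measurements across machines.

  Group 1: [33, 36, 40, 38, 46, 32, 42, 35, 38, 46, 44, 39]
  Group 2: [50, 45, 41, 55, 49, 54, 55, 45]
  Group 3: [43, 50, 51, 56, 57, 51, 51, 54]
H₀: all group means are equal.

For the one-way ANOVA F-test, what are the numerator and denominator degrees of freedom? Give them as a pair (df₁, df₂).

degrees of freedom = [2, 25]

k = 3 groups, N = 28 total
df = (k−1, N−k) = (3−1, 28−3) = (2, 25)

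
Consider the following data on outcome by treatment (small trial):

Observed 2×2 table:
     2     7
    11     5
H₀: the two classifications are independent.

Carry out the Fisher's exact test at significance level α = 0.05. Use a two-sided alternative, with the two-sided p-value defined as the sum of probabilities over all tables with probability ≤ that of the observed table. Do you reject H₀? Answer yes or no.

reject H₀: yes

Margins: r₁=9, r₂=16, c₁=13, c₂=12, n=25
p_obs = C(9,2)·C(16,11)/C(25,13); sum pmf over tables with pmf ≤ p_obs
p-value (two-sided) = 0.04141
At α=0.05: p < α → reject H₀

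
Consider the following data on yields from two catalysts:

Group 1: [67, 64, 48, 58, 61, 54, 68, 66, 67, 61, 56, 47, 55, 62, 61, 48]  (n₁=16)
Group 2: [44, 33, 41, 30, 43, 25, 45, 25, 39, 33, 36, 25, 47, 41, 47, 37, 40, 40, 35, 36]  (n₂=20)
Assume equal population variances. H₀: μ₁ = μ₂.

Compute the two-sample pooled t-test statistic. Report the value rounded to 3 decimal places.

test statistic = 9.310

x̄₁=58.938, s₁=7.028, n₁=16
x̄₂=37.100, s₂=6.965, n₂=20
s_p² = [15·7.028² + 19·6.965²]/34 = 48.9040
SE = √(s_p²·(1/16+1/20)) = 2.3456
t = (58.938−37.100)/2.3456 = 9.3101
df = 34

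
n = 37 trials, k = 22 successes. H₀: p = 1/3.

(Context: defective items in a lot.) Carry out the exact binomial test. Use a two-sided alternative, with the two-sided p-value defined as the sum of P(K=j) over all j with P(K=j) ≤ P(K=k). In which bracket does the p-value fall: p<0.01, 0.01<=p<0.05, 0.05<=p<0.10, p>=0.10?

p-value bracket: p<0.01

Exact binomial: n=37, k=22, p₀=1/3=0.3333
P(X=j) = C(n,j)·p₀^j·(1−p₀)^(n−j); p = Σ P(X=j) over j with P(X=j) ≤ P(X=22)
p-value (two-sided) = 0.00134
→ bracket: p<0.01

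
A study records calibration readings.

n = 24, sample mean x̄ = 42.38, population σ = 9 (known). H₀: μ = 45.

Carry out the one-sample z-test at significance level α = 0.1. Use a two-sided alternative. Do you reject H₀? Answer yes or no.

SE = σ/√n = 9/√24 = 1.8371
z = (x̄−μ₀)/SE = (42.38−45)/1.8371 = -1.4261
p-value (two-sided) = 0.15383
At α=0.1: p ≥ α → fail to reject H₀

reject H₀: no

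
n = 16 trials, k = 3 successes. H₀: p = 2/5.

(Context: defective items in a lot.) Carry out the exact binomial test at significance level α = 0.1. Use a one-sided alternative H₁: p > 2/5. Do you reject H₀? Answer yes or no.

reject H₀: no

Exact binomial: n=16, k=3, p₀=2/5=0.4000
P(X≥3) from Σ C(n,i)·p₀^i·(1−p₀)^(n−i)
p-value (one-sided, H₁ greater) = 0.98166
At α=0.1: p ≥ α → fail to reject H₀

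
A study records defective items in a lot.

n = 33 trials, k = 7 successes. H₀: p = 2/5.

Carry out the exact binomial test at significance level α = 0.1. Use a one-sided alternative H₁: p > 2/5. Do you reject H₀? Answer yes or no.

reject H₀: no

Exact binomial: n=33, k=7, p₀=2/5=0.4000
P(X≥7) from Σ C(n,i)·p₀^i·(1−p₀)^(n−i)
p-value (one-sided, H₁ greater) = 0.99339
At α=0.1: p ≥ α → fail to reject H₀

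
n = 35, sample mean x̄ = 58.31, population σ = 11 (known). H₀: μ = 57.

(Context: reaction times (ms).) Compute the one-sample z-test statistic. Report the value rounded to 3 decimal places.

SE = σ/√n = 11/√35 = 1.8593
z = (x̄−μ₀)/SE = (58.31−57)/1.8593 = 0.7046

test statistic = 0.705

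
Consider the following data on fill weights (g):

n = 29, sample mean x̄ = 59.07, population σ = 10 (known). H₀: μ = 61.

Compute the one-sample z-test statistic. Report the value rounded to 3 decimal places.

test statistic = -1.039

SE = σ/√n = 10/√29 = 1.8570
z = (x̄−μ₀)/SE = (59.07−61)/1.8570 = -1.0393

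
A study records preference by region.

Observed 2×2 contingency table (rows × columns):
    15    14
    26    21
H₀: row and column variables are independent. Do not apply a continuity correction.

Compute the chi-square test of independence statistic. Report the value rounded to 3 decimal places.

Row totals [29, 47], col totals [41, 35], n=76
χ² = (15−15.64)²/15.64 + (14−13.36)²/13.36 + (26−25.36)²/25.36 + (21−21.64)²/21.64 = 0.0933
df = 1

test statistic = 0.093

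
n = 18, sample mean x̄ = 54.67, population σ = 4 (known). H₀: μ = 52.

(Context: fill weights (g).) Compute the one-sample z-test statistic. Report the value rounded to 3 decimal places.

test statistic = 2.832

SE = σ/√n = 4/√18 = 0.9428
z = (x̄−μ₀)/SE = (54.67−52)/0.9428 = 2.8320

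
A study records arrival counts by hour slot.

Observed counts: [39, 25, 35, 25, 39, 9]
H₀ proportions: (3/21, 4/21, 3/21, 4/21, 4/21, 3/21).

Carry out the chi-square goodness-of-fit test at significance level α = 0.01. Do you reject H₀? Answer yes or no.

reject H₀: yes

n = 172; E_i = n·p_i = [24.57, 32.76, 24.57, 32.76, 32.76, 24.57]
χ² = (39−24.57)²/24.57 + (25−32.76)²/32.76 + (35−24.57)²/24.57 + (25−32.76)²/32.76 + (39−32.76)²/32.76 + (9−24.57)²/24.57 = 27.6323
df = 5
p-value (upper-tail) = 0.00004
At α=0.01: p < α → reject H₀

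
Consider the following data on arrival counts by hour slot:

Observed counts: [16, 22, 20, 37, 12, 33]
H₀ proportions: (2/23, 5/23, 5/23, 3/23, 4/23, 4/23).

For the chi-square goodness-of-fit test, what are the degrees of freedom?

df = k − 1 = 6 − 1 = 5

degrees of freedom = 5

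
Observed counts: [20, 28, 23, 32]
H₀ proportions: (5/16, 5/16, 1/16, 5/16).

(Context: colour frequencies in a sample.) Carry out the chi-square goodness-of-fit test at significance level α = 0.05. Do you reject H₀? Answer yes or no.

n = 103; E_i = n·p_i = [32.19, 32.19, 6.44, 32.19]
χ² = (20−32.19)²/32.19 + (28−32.19)²/32.19 + (23−6.44)²/6.44 + (32−32.19)²/32.19 = 47.7728
df = 3
p-value (upper-tail) = 0.00000
At α=0.05: p < α → reject H₀

reject H₀: yes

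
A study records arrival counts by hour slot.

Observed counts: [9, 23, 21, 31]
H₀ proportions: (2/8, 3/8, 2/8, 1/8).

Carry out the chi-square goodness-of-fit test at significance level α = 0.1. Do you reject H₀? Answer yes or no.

reject H₀: yes

n = 84; E_i = n·p_i = [21.00, 31.50, 21.00, 10.50]
χ² = (9−21.00)²/21.00 + (23−31.50)²/31.50 + (21−21.00)²/21.00 + (31−10.50)²/10.50 = 49.1746
df = 3
p-value (upper-tail) = 0.00000
At α=0.1: p < α → reject H₀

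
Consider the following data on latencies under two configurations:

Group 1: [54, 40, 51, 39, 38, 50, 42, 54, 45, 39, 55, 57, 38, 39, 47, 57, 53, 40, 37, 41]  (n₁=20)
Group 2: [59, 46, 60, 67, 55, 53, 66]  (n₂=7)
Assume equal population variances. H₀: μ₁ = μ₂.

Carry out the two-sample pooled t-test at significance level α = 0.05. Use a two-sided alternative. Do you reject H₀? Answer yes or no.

reject H₀: yes

x̄₁=45.800, s₁=7.295, n₁=20
x̄₂=58.000, s₂=7.394, n₂=7
s_p² = [19·7.295² + 6·7.394²]/25 = 53.5680
SE = √(s_p²·(1/20+1/7)) = 3.2142
t = (45.800−58.000)/3.2142 = -3.7957
df = 25
p-value (two-sided) = 0.00084
At α=0.05: p < α → reject H₀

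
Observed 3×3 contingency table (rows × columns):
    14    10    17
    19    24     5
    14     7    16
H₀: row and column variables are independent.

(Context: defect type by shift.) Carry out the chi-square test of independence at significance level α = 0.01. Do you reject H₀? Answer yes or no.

Row totals [41, 48, 37], col totals [47, 41, 38], n=126
χ² = (14−15.29)²/15.29 + (10−13.34)²/13.34 + (17−12.37)²/12.37 + (19−17.90)²/17.90 + (24−15.62)²/15.62 + (5−14.48)²/14.48 + (14−13.80)²/13.80 + (7−12.04)²/12.04 + (16−11.16)²/11.16 = 17.6637
df = 4
p-value (upper-tail) = 0.00144
At α=0.01: p < α → reject H₀

reject H₀: yes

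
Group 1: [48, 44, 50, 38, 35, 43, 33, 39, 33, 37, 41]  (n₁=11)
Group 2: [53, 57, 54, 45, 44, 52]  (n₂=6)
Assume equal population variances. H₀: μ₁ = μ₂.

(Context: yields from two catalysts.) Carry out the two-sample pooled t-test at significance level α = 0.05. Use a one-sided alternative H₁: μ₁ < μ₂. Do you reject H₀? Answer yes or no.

x̄₁=40.091, s₁=5.718, n₁=11
x̄₂=50.833, s₂=5.193, n₂=6
s_p² = [10·5.718² + 5·5.193²]/15 = 30.7828
SE = √(s_p²·(1/11+1/6)) = 2.8158
t = (40.091−50.833)/2.8158 = -3.8150
df = 15
p-value (one-sided, H₁ less) = 0.00085
At α=0.05: p < α → reject H₀

reject H₀: yes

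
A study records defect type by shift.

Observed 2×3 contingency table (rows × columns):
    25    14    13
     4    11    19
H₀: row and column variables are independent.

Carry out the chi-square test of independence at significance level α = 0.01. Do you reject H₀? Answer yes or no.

reject H₀: yes

Row totals [52, 34], col totals [29, 25, 32], n=86
χ² = (25−17.53)²/17.53 + (14−15.12)²/15.12 + (13−19.35)²/19.35 + (4−11.47)²/11.47 + (11−9.88)²/9.88 + (19−12.65)²/12.65 = 13.5166
df = 2
p-value (upper-tail) = 0.00116
At α=0.01: p < α → reject H₀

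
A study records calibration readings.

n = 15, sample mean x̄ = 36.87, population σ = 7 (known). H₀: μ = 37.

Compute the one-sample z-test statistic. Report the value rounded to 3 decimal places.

test statistic = -0.072

SE = σ/√n = 7/√15 = 1.8074
z = (x̄−μ₀)/SE = (36.87−37)/1.8074 = -0.0719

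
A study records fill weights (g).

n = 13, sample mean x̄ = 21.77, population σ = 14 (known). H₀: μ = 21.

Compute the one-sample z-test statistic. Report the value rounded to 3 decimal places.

SE = σ/√n = 14/√13 = 3.8829
z = (x̄−μ₀)/SE = (21.77−21)/3.8829 = 0.1983

test statistic = 0.198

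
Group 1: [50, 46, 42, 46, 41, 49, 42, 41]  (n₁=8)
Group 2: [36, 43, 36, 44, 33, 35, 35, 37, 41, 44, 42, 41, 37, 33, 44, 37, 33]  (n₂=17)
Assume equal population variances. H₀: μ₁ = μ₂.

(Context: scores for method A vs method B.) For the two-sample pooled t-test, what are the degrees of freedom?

df = n₁ + n₂ − 2 = 8 + 17 − 2 = 23

degrees of freedom = 23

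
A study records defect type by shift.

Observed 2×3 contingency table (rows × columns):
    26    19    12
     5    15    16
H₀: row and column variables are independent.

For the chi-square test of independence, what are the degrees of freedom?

degrees of freedom = 2

df = (r−1)(c−1) = (2−1)·(3−1) = 2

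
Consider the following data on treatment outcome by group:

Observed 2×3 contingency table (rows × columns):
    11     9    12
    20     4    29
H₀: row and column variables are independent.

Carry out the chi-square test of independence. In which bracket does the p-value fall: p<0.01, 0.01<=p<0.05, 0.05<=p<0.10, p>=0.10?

Row totals [32, 53], col totals [31, 13, 41], n=85
χ² = (11−11.67)²/11.67 + (9−4.89)²/4.89 + (12−15.44)²/15.44 + (20−19.33)²/19.33 + (4−8.11)²/8.11 + (29−25.56)²/25.56 = 6.8123
df = 2
p-value (upper-tail) = 0.03317
→ bracket: 0.01<=p<0.05

p-value bracket: 0.01<=p<0.05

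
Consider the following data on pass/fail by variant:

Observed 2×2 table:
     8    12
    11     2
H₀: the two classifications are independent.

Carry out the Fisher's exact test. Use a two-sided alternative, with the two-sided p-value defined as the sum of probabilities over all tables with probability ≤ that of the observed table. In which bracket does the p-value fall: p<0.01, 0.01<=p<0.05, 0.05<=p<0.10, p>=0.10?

p-value bracket: 0.01<=p<0.05

Margins: r₁=20, r₂=13, c₁=19, c₂=14, n=33
p_obs = C(20,8)·C(13,11)/C(33,19); sum pmf over tables with pmf ≤ p_obs
p-value (two-sided) = 0.01508
→ bracket: 0.01<=p<0.05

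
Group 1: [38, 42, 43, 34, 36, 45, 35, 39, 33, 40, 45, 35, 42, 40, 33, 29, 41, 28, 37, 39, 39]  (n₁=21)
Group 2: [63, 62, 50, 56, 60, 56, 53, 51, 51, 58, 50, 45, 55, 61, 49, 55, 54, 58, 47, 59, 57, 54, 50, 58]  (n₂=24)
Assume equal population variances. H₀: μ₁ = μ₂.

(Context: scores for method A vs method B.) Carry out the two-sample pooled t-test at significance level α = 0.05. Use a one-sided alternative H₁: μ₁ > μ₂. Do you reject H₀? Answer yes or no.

reject H₀: no

x̄₁=37.762, s₁=4.711, n₁=21
x̄₂=54.667, s₂=4.815, n₂=24
s_p² = [20·4.711² + 23·4.815²]/43 = 22.7243
SE = √(s_p²·(1/21+1/24)) = 1.4244
t = (37.762−54.667)/1.4244 = -11.8679
df = 43
p-value (one-sided, H₁ greater) = 1.00000
At α=0.05: p ≥ α → fail to reject H₀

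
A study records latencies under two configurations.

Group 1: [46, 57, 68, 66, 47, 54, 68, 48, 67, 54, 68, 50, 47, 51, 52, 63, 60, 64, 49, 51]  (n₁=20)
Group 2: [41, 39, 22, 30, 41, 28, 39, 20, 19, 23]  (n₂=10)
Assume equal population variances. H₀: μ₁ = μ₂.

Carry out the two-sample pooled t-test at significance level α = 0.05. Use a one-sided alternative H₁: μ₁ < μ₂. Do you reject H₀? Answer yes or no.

x̄₁=56.500, s₁=8.153, n₁=20
x̄₂=30.200, s₂=9.077, n₂=10
s_p² = [19·8.153² + 9·9.077²]/28 = 71.5929
SE = √(s_p²·(1/20+1/10)) = 3.2770
t = (56.500−30.200)/3.2770 = 8.0256
df = 28
p-value (one-sided, H₁ less) = 1.00000
At α=0.05: p ≥ α → fail to reject H₀

reject H₀: no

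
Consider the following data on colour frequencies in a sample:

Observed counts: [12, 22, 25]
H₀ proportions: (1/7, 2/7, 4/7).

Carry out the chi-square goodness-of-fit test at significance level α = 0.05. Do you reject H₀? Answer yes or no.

n = 59; E_i = n·p_i = [8.43, 16.86, 33.71]
χ² = (12−8.43)²/8.43 + (22−16.86)²/16.86 + (25−33.71)²/33.71 = 5.3347
df = 2
p-value (upper-tail) = 0.06943
At α=0.05: p ≥ α → fail to reject H₀

reject H₀: no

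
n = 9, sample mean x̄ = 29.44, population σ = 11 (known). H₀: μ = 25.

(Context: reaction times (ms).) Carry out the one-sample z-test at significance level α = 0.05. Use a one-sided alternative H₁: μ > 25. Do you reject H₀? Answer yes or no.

SE = σ/√n = 11/√9 = 3.6667
z = (x̄−μ₀)/SE = (29.44−25)/3.6667 = 1.2109
p-value (one-sided, H₁ greater) = 0.11297
At α=0.05: p ≥ α → fail to reject H₀

reject H₀: no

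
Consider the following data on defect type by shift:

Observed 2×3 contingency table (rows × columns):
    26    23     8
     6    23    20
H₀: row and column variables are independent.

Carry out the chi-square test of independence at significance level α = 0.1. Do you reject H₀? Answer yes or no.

reject H₀: yes

Row totals [57, 49], col totals [32, 46, 28], n=106
χ² = (26−17.21)²/17.21 + (23−24.74)²/24.74 + (8−15.06)²/15.06 + (6−14.79)²/14.79 + (23−21.26)²/21.26 + (20−12.94)²/12.94 = 17.1367
df = 2
p-value (upper-tail) = 0.00019
At α=0.1: p < α → reject H₀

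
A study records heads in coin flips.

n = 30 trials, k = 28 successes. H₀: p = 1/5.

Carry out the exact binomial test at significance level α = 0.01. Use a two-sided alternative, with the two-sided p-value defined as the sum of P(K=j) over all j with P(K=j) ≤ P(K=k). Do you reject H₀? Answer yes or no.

Exact binomial: n=30, k=28, p₀=1/5=0.2000
P(X=j) = C(n,j)·p₀^j·(1−p₀)^(n−j); p = Σ P(X=j) over j with P(X=j) ≤ P(X=28)
p-value (two-sided) = 0.00000
At α=0.01: p < α → reject H₀

reject H₀: yes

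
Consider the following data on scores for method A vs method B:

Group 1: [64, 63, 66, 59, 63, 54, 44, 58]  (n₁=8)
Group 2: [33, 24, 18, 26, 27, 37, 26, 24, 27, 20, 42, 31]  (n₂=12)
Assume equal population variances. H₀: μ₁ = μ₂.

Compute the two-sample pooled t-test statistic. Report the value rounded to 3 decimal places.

test statistic = 9.735

x̄₁=58.875, s₁=7.140, n₁=8
x̄₂=27.917, s₂=6.855, n₂=12
s_p² = [7·7.140² + 11·6.855²]/18 = 48.5440
SE = √(s_p²·(1/8+1/12)) = 3.1801
t = (58.875−27.917)/3.1801 = 9.7349
df = 18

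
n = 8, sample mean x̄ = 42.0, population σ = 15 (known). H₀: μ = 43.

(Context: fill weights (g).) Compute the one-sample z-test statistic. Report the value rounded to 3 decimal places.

test statistic = -0.189

SE = σ/√n = 15/√8 = 5.3033
z = (x̄−μ₀)/SE = (42.0−43)/5.3033 = -0.1886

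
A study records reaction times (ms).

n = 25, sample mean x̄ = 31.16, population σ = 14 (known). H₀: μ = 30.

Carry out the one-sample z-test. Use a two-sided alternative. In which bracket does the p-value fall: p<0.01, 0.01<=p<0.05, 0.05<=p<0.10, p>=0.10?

p-value bracket: p>=0.10

SE = σ/√n = 14/√25 = 2.8000
z = (x̄−μ₀)/SE = (31.16−30)/2.8000 = 0.4143
p-value (two-sided) = 0.67866
→ bracket: p>=0.10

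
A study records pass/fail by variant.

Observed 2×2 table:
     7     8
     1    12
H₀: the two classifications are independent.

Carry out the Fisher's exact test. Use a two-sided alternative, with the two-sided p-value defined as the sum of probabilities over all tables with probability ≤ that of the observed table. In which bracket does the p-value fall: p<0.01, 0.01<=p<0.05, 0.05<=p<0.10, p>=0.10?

Margins: r₁=15, r₂=13, c₁=8, c₂=20, n=28
p_obs = C(15,7)·C(13,1)/C(28,8); sum pmf over tables with pmf ≤ p_obs
p-value (two-sided) = 0.03768
→ bracket: 0.01<=p<0.05

p-value bracket: 0.01<=p<0.05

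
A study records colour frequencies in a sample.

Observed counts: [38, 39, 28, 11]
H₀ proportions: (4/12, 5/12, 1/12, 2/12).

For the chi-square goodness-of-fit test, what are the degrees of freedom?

degrees of freedom = 3

df = k − 1 = 4 − 1 = 3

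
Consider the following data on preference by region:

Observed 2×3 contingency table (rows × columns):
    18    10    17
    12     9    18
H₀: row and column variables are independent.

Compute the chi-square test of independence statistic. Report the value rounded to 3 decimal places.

test statistic = 0.857

Row totals [45, 39], col totals [30, 19, 35], n=84
χ² = (18−16.07)²/16.07 + (10−10.18)²/10.18 + (17−18.75)²/18.75 + (12−13.93)²/13.93 + (9−8.82)²/8.82 + (18−16.25)²/16.25 = 0.8570
df = 2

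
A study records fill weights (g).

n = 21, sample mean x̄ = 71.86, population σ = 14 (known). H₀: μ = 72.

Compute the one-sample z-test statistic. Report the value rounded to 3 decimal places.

test statistic = -0.046

SE = σ/√n = 14/√21 = 3.0551
z = (x̄−μ₀)/SE = (71.86−72)/3.0551 = -0.0458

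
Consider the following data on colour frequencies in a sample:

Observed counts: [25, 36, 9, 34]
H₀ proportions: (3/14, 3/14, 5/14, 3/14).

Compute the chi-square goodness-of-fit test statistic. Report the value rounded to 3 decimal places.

test statistic = 36.251

n = 104; E_i = n·p_i = [22.29, 22.29, 37.14, 22.29]
χ² = (25−22.29)²/22.29 + (36−22.29)²/22.29 + (9−37.14)²/37.14 + (34−22.29)²/22.29 = 36.2513
df = 3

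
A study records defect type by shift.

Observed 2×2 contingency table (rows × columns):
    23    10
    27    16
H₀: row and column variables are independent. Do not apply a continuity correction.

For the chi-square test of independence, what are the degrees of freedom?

df = (r−1)(c−1) = (2−1)·(2−1) = 1

degrees of freedom = 1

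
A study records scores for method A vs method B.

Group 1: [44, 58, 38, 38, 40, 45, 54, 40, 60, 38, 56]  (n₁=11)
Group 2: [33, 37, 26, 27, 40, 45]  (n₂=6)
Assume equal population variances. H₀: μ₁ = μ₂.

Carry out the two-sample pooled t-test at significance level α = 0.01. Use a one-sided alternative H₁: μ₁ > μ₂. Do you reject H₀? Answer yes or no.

reject H₀: yes

x̄₁=46.455, s₁=8.779, n₁=11
x̄₂=34.667, s₂=7.448, n₂=6
s_p² = [10·8.779² + 5·7.448²]/15 = 69.8707
SE = √(s_p²·(1/11+1/6)) = 4.2423
t = (46.455−34.667)/4.2423 = 2.7787
df = 15
p-value (one-sided, H₁ greater) = 0.00703
At α=0.01: p < α → reject H₀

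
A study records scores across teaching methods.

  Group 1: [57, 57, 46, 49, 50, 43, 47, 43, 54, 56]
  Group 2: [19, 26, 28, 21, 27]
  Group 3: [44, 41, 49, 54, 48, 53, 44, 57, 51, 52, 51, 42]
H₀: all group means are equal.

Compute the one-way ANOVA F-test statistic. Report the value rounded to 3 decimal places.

Group means [50.20, 24.20, 48.83], grand mean 44.778
SSB = Σnᵢ(x̄ᵢ−x̄)² = 2608.600; SSW = ΣΣ(x−x̄ᵢ)² = 622.067
MSB = 2608.600/2 = 1304.3000; MSW = 622.067/24 = 25.9194
F = MSB/MSW = 50.3213
df = (2, 24)

test statistic = 50.321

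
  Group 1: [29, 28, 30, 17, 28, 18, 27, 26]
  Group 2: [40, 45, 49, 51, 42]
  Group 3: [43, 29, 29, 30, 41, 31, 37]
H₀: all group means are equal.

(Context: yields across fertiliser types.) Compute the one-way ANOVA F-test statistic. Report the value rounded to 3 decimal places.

Group means [25.38, 45.40, 34.29], grand mean 33.500
SSB = Σnᵢ(x̄ᵢ−x̄)² = 1240.496; SSW = ΣΣ(x−x̄ᵢ)² = 474.504
MSB = 1240.496/2 = 620.2482; MSW = 474.504/17 = 27.9120
F = MSB/MSW = 22.2216
df = (2, 17)

test statistic = 22.222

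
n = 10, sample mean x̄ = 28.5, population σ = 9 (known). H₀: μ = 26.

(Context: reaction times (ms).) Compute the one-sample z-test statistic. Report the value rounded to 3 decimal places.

SE = σ/√n = 9/√10 = 2.8460
z = (x̄−μ₀)/SE = (28.5−26)/2.8460 = 0.8784

test statistic = 0.878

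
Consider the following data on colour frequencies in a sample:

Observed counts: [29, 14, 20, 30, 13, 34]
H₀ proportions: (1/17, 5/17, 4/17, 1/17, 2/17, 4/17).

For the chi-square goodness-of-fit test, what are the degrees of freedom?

df = k − 1 = 6 − 1 = 5

degrees of freedom = 5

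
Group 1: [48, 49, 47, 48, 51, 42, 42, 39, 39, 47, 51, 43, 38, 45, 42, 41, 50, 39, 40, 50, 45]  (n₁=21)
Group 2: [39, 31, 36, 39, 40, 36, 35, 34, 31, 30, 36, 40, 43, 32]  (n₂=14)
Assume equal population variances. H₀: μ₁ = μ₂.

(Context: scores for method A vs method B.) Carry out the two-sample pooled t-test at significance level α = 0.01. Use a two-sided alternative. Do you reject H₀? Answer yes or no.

x̄₁=44.571, s₁=4.411, n₁=21
x̄₂=35.857, s₂=3.978, n₂=14
s_p² = [20·4.411² + 13·3.978²]/33 = 18.0260
SE = √(s_p²·(1/21+1/14)) = 1.4649
t = (44.571−35.857)/1.4649 = 5.9487
df = 33
p-value (two-sided) = 0.00000
At α=0.01: p < α → reject H₀

reject H₀: yes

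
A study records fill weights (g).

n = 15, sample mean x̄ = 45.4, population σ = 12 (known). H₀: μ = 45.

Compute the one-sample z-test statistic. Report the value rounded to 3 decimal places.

test statistic = 0.129

SE = σ/√n = 12/√15 = 3.0984
z = (x̄−μ₀)/SE = (45.4−45)/3.0984 = 0.1291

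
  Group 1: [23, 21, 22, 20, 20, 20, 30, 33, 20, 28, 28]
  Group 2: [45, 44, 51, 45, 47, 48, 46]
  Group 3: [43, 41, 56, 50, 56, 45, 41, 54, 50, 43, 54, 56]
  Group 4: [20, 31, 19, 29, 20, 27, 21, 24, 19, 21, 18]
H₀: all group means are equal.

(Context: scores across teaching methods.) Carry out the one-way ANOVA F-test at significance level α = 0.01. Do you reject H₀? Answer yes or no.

reject H₀: yes

Group means [24.09, 46.57, 49.08, 22.64], grand mean 34.854
SSB = Σnᵢ(x̄ᵢ−x̄)² = 6307.036; SSW = ΣΣ(x−x̄ᵢ)² = 874.085
MSB = 6307.036/3 = 2102.3455; MSW = 874.085/37 = 23.6239
F = MSB/MSW = 88.9922
df = (3, 37)
p-value (upper-tail) = 0.00000
At α=0.01: p < α → reject H₀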